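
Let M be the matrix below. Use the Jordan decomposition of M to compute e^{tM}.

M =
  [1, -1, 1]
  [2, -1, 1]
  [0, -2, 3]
e^{tM} =
  [-t^2*exp(t) + exp(t), -t*exp(t), t^2*exp(t)/2 + t*exp(t)]
  [-2*t^2*exp(t) + 2*t*exp(t), -2*t*exp(t) + exp(t), t^2*exp(t) + t*exp(t)]
  [-2*t^2*exp(t), -2*t*exp(t), t^2*exp(t) + 2*t*exp(t) + exp(t)]

Strategy: write M = P · J · P⁻¹ where J is a Jordan canonical form, so e^{tM} = P · e^{tJ} · P⁻¹, and e^{tJ} can be computed block-by-block.

M has Jordan form
J =
  [1, 1, 0]
  [0, 1, 1]
  [0, 0, 1]
(up to reordering of blocks).

Per-block formulas:
  For a 3×3 Jordan block J_3(1): exp(t · J_3(1)) = e^(1t)·(I + t·N + (t^2/2)·N^2), where N is the 3×3 nilpotent shift.

After assembling e^{tJ} and conjugating by P, we get:

e^{tM} =
  [-t^2*exp(t) + exp(t), -t*exp(t), t^2*exp(t)/2 + t*exp(t)]
  [-2*t^2*exp(t) + 2*t*exp(t), -2*t*exp(t) + exp(t), t^2*exp(t) + t*exp(t)]
  [-2*t^2*exp(t), -2*t*exp(t), t^2*exp(t) + 2*t*exp(t) + exp(t)]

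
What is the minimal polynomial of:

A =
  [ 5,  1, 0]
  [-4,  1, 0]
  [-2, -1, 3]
x^2 - 6*x + 9

The characteristic polynomial is χ_A(x) = (x - 3)^3, so the eigenvalues are known. The minimal polynomial is
  m_A(x) = Π_λ (x − λ)^{k_λ}
where k_λ is the size of the *largest* Jordan block for λ (equivalently, the smallest k with (A − λI)^k v = 0 for every generalised eigenvector v of λ).

  λ = 3: largest Jordan block has size 2, contributing (x − 3)^2

So m_A(x) = (x - 3)^2 = x^2 - 6*x + 9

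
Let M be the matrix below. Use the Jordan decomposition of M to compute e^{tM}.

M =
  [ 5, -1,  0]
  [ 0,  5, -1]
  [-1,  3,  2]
e^{tM} =
  [t^2*exp(4*t)/2 + t*exp(4*t) + exp(4*t), -t^2*exp(4*t) - t*exp(4*t), t^2*exp(4*t)/2]
  [t^2*exp(4*t)/2, -t^2*exp(4*t) + t*exp(4*t) + exp(4*t), t^2*exp(4*t)/2 - t*exp(4*t)]
  [t^2*exp(4*t)/2 - t*exp(4*t), -t^2*exp(4*t) + 3*t*exp(4*t), t^2*exp(4*t)/2 - 2*t*exp(4*t) + exp(4*t)]

Strategy: write M = P · J · P⁻¹ where J is a Jordan canonical form, so e^{tM} = P · e^{tJ} · P⁻¹, and e^{tJ} can be computed block-by-block.

M has Jordan form
J =
  [4, 1, 0]
  [0, 4, 1]
  [0, 0, 4]
(up to reordering of blocks).

Per-block formulas:
  For a 3×3 Jordan block J_3(4): exp(t · J_3(4)) = e^(4t)·(I + t·N + (t^2/2)·N^2), where N is the 3×3 nilpotent shift.

After assembling e^{tJ} and conjugating by P, we get:

e^{tM} =
  [t^2*exp(4*t)/2 + t*exp(4*t) + exp(4*t), -t^2*exp(4*t) - t*exp(4*t), t^2*exp(4*t)/2]
  [t^2*exp(4*t)/2, -t^2*exp(4*t) + t*exp(4*t) + exp(4*t), t^2*exp(4*t)/2 - t*exp(4*t)]
  [t^2*exp(4*t)/2 - t*exp(4*t), -t^2*exp(4*t) + 3*t*exp(4*t), t^2*exp(4*t)/2 - 2*t*exp(4*t) + exp(4*t)]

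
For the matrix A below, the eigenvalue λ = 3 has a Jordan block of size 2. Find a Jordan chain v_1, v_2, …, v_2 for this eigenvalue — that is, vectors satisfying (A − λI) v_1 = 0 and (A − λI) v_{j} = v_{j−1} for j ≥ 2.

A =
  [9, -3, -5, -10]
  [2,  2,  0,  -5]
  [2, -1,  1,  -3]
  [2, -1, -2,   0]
A Jordan chain for λ = 3 of length 2:
v_1 = (6, 2, 2, 2)ᵀ
v_2 = (1, 0, 0, 0)ᵀ

Let N = A − (3)·I. We want v_2 with N^2 v_2 = 0 but N^1 v_2 ≠ 0; then v_{j-1} := N · v_j for j = 2, …, 2.

Pick v_2 = (1, 0, 0, 0)ᵀ.
Then v_1 = N · v_2 = (6, 2, 2, 2)ᵀ.

Sanity check: (A − (3)·I) v_1 = (0, 0, 0, 0)ᵀ = 0. ✓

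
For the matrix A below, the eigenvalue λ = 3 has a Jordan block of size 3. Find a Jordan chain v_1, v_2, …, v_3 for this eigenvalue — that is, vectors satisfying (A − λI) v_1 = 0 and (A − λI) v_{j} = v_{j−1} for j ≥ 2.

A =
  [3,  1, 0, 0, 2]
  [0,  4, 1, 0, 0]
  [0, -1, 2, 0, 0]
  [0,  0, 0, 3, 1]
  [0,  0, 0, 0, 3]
A Jordan chain for λ = 3 of length 3:
v_1 = (1, 0, 0, 0, 0)ᵀ
v_2 = (1, 1, -1, 0, 0)ᵀ
v_3 = (0, 1, 0, 0, 0)ᵀ

Let N = A − (3)·I. We want v_3 with N^3 v_3 = 0 but N^2 v_3 ≠ 0; then v_{j-1} := N · v_j for j = 3, …, 2.

Pick v_3 = (0, 1, 0, 0, 0)ᵀ.
Then v_2 = N · v_3 = (1, 1, -1, 0, 0)ᵀ.
Then v_1 = N · v_2 = (1, 0, 0, 0, 0)ᵀ.

Sanity check: (A − (3)·I) v_1 = (0, 0, 0, 0, 0)ᵀ = 0. ✓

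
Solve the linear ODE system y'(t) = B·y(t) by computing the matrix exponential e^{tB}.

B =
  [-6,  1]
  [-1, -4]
e^{tB} =
  [-t*exp(-5*t) + exp(-5*t), t*exp(-5*t)]
  [-t*exp(-5*t), t*exp(-5*t) + exp(-5*t)]

Strategy: write B = P · J · P⁻¹ where J is a Jordan canonical form, so e^{tB} = P · e^{tJ} · P⁻¹, and e^{tJ} can be computed block-by-block.

B has Jordan form
J =
  [-5,  1]
  [ 0, -5]
(up to reordering of blocks).

Per-block formulas:
  For a 2×2 Jordan block J_2(-5): exp(t · J_2(-5)) = e^(-5t)·(I + t·N), where N is the 2×2 nilpotent shift.

After assembling e^{tJ} and conjugating by P, we get:

e^{tB} =
  [-t*exp(-5*t) + exp(-5*t), t*exp(-5*t)]
  [-t*exp(-5*t), t*exp(-5*t) + exp(-5*t)]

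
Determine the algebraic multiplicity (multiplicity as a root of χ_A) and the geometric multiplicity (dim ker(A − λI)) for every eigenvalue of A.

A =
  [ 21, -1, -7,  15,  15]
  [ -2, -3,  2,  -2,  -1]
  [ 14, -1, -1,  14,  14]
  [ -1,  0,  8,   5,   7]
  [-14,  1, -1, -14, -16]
λ = -2: alg = 3, geom = 1; λ = 6: alg = 2, geom = 1

Step 1 — factor the characteristic polynomial to read off the algebraic multiplicities:
  χ_A(x) = (x - 6)^2*(x + 2)^3

Step 2 — compute geometric multiplicities via the rank-nullity identity g(λ) = n − rank(A − λI):
  rank(A − (-2)·I) = 4, so dim ker(A − (-2)·I) = n − 4 = 1
  rank(A − (6)·I) = 4, so dim ker(A − (6)·I) = n − 4 = 1

Summary:
  λ = -2: algebraic multiplicity = 3, geometric multiplicity = 1
  λ = 6: algebraic multiplicity = 2, geometric multiplicity = 1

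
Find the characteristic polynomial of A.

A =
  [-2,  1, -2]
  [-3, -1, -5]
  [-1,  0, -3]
x^3 + 6*x^2 + 12*x + 8

Expanding det(x·I − A) (e.g. by cofactor expansion or by noting that A is similar to its Jordan form J, which has the same characteristic polynomial as A) gives
  χ_A(x) = x^3 + 6*x^2 + 12*x + 8
which factors as (x + 2)^3. The eigenvalues (with algebraic multiplicities) are λ = -2 with multiplicity 3.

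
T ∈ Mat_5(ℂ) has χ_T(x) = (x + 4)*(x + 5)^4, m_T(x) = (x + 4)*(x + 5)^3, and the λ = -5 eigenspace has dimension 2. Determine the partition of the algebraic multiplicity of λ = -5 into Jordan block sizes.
Block sizes for λ = -5: [3, 1]

Step 1 — from the characteristic polynomial, algebraic multiplicity of λ = -5 is 4. From dim ker(T − (-5)·I) = 2, there are exactly 2 Jordan blocks for λ = -5.
Step 2 — from the minimal polynomial, the factor (x + 5)^3 tells us the largest block for λ = -5 has size 3.
Step 3 — with total size 4, 2 blocks, and largest block 3, the block sizes (in nonincreasing order) are [3, 1].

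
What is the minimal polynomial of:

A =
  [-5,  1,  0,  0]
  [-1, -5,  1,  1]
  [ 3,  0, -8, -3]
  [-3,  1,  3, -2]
x^3 + 15*x^2 + 75*x + 125

The characteristic polynomial is χ_A(x) = (x + 5)^4, so the eigenvalues are known. The minimal polynomial is
  m_A(x) = Π_λ (x − λ)^{k_λ}
where k_λ is the size of the *largest* Jordan block for λ (equivalently, the smallest k with (A − λI)^k v = 0 for every generalised eigenvector v of λ).

  λ = -5: largest Jordan block has size 3, contributing (x + 5)^3

So m_A(x) = (x + 5)^3 = x^3 + 15*x^2 + 75*x + 125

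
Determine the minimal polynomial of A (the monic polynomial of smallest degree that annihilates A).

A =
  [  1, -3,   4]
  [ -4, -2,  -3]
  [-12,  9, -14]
x^3 + 15*x^2 + 75*x + 125

The characteristic polynomial is χ_A(x) = (x + 5)^3, so the eigenvalues are known. The minimal polynomial is
  m_A(x) = Π_λ (x − λ)^{k_λ}
where k_λ is the size of the *largest* Jordan block for λ (equivalently, the smallest k with (A − λI)^k v = 0 for every generalised eigenvector v of λ).

  λ = -5: largest Jordan block has size 3, contributing (x + 5)^3

So m_A(x) = (x + 5)^3 = x^3 + 15*x^2 + 75*x + 125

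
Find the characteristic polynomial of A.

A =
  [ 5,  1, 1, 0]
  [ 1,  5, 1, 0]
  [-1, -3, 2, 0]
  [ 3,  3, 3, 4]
x^4 - 16*x^3 + 96*x^2 - 256*x + 256

Expanding det(x·I − A) (e.g. by cofactor expansion or by noting that A is similar to its Jordan form J, which has the same characteristic polynomial as A) gives
  χ_A(x) = x^4 - 16*x^3 + 96*x^2 - 256*x + 256
which factors as (x - 4)^4. The eigenvalues (with algebraic multiplicities) are λ = 4 with multiplicity 4.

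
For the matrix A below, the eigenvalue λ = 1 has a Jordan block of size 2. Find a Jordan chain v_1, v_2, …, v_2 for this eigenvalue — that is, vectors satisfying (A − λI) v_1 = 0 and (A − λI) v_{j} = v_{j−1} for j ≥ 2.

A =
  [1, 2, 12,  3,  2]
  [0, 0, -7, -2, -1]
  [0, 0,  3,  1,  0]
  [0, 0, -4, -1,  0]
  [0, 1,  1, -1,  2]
A Jordan chain for λ = 1 of length 2:
v_1 = (2, -1, 0, 0, 1)ᵀ
v_2 = (0, 1, 0, 0, 0)ᵀ

Let N = A − (1)·I. We want v_2 with N^2 v_2 = 0 but N^1 v_2 ≠ 0; then v_{j-1} := N · v_j for j = 2, …, 2.

Pick v_2 = (0, 1, 0, 0, 0)ᵀ.
Then v_1 = N · v_2 = (2, -1, 0, 0, 1)ᵀ.

Sanity check: (A − (1)·I) v_1 = (0, 0, 0, 0, 0)ᵀ = 0. ✓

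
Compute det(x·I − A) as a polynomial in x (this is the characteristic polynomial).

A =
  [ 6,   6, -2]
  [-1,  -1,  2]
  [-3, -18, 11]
x^3 - 16*x^2 + 85*x - 150

Expanding det(x·I − A) (e.g. by cofactor expansion or by noting that A is similar to its Jordan form J, which has the same characteristic polynomial as A) gives
  χ_A(x) = x^3 - 16*x^2 + 85*x - 150
which factors as (x - 6)*(x - 5)^2. The eigenvalues (with algebraic multiplicities) are λ = 5 with multiplicity 2, λ = 6 with multiplicity 1.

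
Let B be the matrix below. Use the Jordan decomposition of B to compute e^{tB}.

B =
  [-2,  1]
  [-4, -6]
e^{tB} =
  [2*t*exp(-4*t) + exp(-4*t), t*exp(-4*t)]
  [-4*t*exp(-4*t), -2*t*exp(-4*t) + exp(-4*t)]

Strategy: write B = P · J · P⁻¹ where J is a Jordan canonical form, so e^{tB} = P · e^{tJ} · P⁻¹, and e^{tJ} can be computed block-by-block.

B has Jordan form
J =
  [-4,  1]
  [ 0, -4]
(up to reordering of blocks).

Per-block formulas:
  For a 2×2 Jordan block J_2(-4): exp(t · J_2(-4)) = e^(-4t)·(I + t·N), where N is the 2×2 nilpotent shift.

After assembling e^{tJ} and conjugating by P, we get:

e^{tB} =
  [2*t*exp(-4*t) + exp(-4*t), t*exp(-4*t)]
  [-4*t*exp(-4*t), -2*t*exp(-4*t) + exp(-4*t)]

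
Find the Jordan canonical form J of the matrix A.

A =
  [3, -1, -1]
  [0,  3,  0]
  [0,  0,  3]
J_2(3) ⊕ J_1(3)

The characteristic polynomial is
  det(x·I − A) = x^3 - 9*x^2 + 27*x - 27 = (x - 3)^3

Eigenvalues and multiplicities (the geometric multiplicity of λ is n − rank(A − λI), which equals the number of Jordan blocks for λ):
  λ = 3: algebraic multiplicity = 3, geometric multiplicity = 2

Determining the block sizes for each eigenvalue:
  λ = 3: 2 blocks summing to 3 forces exactly one block of size 2 and the rest size 1 → block sizes [2, 1]

Assembling the blocks gives a Jordan form
J =
  [3, 1, 0]
  [0, 3, 0]
  [0, 0, 3]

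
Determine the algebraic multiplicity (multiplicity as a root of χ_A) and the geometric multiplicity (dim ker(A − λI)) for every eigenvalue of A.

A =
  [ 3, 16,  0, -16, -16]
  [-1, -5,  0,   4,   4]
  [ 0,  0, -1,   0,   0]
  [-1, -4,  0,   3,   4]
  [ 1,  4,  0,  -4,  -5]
λ = -1: alg = 5, geom = 4

Step 1 — factor the characteristic polynomial to read off the algebraic multiplicities:
  χ_A(x) = (x + 1)^5

Step 2 — compute geometric multiplicities via the rank-nullity identity g(λ) = n − rank(A − λI):
  rank(A − (-1)·I) = 1, so dim ker(A − (-1)·I) = n − 1 = 4

Summary:
  λ = -1: algebraic multiplicity = 5, geometric multiplicity = 4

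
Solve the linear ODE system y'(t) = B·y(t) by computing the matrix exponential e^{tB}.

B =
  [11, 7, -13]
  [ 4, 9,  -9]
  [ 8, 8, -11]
e^{tB} =
  [-6*t^2*exp(3*t) + 8*t*exp(3*t) + exp(3*t), -3*t^2*exp(3*t) + 7*t*exp(3*t), 15*t^2*exp(3*t)/2 - 13*t*exp(3*t)]
  [-8*t^2*exp(3*t) + 4*t*exp(3*t), -4*t^2*exp(3*t) + 6*t*exp(3*t) + exp(3*t), 10*t^2*exp(3*t) - 9*t*exp(3*t)]
  [-8*t^2*exp(3*t) + 8*t*exp(3*t), -4*t^2*exp(3*t) + 8*t*exp(3*t), 10*t^2*exp(3*t) - 14*t*exp(3*t) + exp(3*t)]

Strategy: write B = P · J · P⁻¹ where J is a Jordan canonical form, so e^{tB} = P · e^{tJ} · P⁻¹, and e^{tJ} can be computed block-by-block.

B has Jordan form
J =
  [3, 1, 0]
  [0, 3, 1]
  [0, 0, 3]
(up to reordering of blocks).

Per-block formulas:
  For a 3×3 Jordan block J_3(3): exp(t · J_3(3)) = e^(3t)·(I + t·N + (t^2/2)·N^2), where N is the 3×3 nilpotent shift.

After assembling e^{tJ} and conjugating by P, we get:

e^{tB} =
  [-6*t^2*exp(3*t) + 8*t*exp(3*t) + exp(3*t), -3*t^2*exp(3*t) + 7*t*exp(3*t), 15*t^2*exp(3*t)/2 - 13*t*exp(3*t)]
  [-8*t^2*exp(3*t) + 4*t*exp(3*t), -4*t^2*exp(3*t) + 6*t*exp(3*t) + exp(3*t), 10*t^2*exp(3*t) - 9*t*exp(3*t)]
  [-8*t^2*exp(3*t) + 8*t*exp(3*t), -4*t^2*exp(3*t) + 8*t*exp(3*t), 10*t^2*exp(3*t) - 14*t*exp(3*t) + exp(3*t)]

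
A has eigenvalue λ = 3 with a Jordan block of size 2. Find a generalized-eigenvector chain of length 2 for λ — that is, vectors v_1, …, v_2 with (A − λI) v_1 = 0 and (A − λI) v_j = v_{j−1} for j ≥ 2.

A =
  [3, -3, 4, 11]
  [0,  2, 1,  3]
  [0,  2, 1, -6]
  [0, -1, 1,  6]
A Jordan chain for λ = 3 of length 2:
v_1 = (-3, -1, 2, -1)ᵀ
v_2 = (0, 1, 0, 0)ᵀ

Let N = A − (3)·I. We want v_2 with N^2 v_2 = 0 but N^1 v_2 ≠ 0; then v_{j-1} := N · v_j for j = 2, …, 2.

Pick v_2 = (0, 1, 0, 0)ᵀ.
Then v_1 = N · v_2 = (-3, -1, 2, -1)ᵀ.

Sanity check: (A − (3)·I) v_1 = (0, 0, 0, 0)ᵀ = 0. ✓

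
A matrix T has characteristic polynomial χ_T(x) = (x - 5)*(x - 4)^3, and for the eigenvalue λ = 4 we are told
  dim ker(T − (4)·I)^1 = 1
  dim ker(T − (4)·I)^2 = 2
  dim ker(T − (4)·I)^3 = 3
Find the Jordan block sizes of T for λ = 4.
Block sizes for λ = 4: [3]

From the dimensions of kernels of powers, the number of Jordan blocks of size at least j is d_j − d_{j−1} where d_j = dim ker(N^j) (with d_0 = 0). Computing the differences gives [1, 1, 1].
The number of blocks of size exactly k is (#blocks of size ≥ k) − (#blocks of size ≥ k + 1), so the partition is: 1 block(s) of size 3.
In nonincreasing order the block sizes are [3].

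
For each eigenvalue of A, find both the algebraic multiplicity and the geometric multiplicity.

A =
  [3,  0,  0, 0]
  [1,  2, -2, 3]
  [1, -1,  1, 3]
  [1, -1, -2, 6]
λ = 3: alg = 4, geom = 3

Step 1 — factor the characteristic polynomial to read off the algebraic multiplicities:
  χ_A(x) = (x - 3)^4

Step 2 — compute geometric multiplicities via the rank-nullity identity g(λ) = n − rank(A − λI):
  rank(A − (3)·I) = 1, so dim ker(A − (3)·I) = n − 1 = 3

Summary:
  λ = 3: algebraic multiplicity = 4, geometric multiplicity = 3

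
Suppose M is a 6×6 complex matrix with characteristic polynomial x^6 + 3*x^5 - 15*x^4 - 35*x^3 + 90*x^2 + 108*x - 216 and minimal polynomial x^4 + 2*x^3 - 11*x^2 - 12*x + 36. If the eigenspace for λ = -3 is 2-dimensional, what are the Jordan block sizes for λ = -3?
Block sizes for λ = -3: [2, 1]

Step 1 — from the characteristic polynomial, algebraic multiplicity of λ = -3 is 3. From dim ker(M − (-3)·I) = 2, there are exactly 2 Jordan blocks for λ = -3.
Step 2 — from the minimal polynomial, the factor (x + 3)^2 tells us the largest block for λ = -3 has size 2.
Step 3 — with total size 3, 2 blocks, and largest block 2, the block sizes (in nonincreasing order) are [2, 1].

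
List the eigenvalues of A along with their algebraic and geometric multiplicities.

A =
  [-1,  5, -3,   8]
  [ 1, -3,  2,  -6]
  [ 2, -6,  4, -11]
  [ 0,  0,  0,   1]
λ = 0: alg = 3, geom = 1; λ = 1: alg = 1, geom = 1

Step 1 — factor the characteristic polynomial to read off the algebraic multiplicities:
  χ_A(x) = x^3*(x - 1)

Step 2 — compute geometric multiplicities via the rank-nullity identity g(λ) = n − rank(A − λI):
  rank(A − (0)·I) = 3, so dim ker(A − (0)·I) = n − 3 = 1
  rank(A − (1)·I) = 3, so dim ker(A − (1)·I) = n − 3 = 1

Summary:
  λ = 0: algebraic multiplicity = 3, geometric multiplicity = 1
  λ = 1: algebraic multiplicity = 1, geometric multiplicity = 1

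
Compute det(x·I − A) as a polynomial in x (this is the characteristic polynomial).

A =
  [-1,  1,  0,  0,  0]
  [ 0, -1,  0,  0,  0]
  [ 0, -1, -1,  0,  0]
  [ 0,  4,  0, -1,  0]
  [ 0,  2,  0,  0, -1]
x^5 + 5*x^4 + 10*x^3 + 10*x^2 + 5*x + 1

Expanding det(x·I − A) (e.g. by cofactor expansion or by noting that A is similar to its Jordan form J, which has the same characteristic polynomial as A) gives
  χ_A(x) = x^5 + 5*x^4 + 10*x^3 + 10*x^2 + 5*x + 1
which factors as (x + 1)^5. The eigenvalues (with algebraic multiplicities) are λ = -1 with multiplicity 5.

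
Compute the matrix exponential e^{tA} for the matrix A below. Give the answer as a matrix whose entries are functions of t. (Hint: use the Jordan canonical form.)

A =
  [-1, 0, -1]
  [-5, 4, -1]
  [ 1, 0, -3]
e^{tA} =
  [t*exp(-2*t) + exp(-2*t), 0, -t*exp(-2*t)]
  [t*exp(-2*t) - exp(4*t) + exp(-2*t), exp(4*t), -t*exp(-2*t)]
  [t*exp(-2*t), 0, -t*exp(-2*t) + exp(-2*t)]

Strategy: write A = P · J · P⁻¹ where J is a Jordan canonical form, so e^{tA} = P · e^{tJ} · P⁻¹, and e^{tJ} can be computed block-by-block.

A has Jordan form
J =
  [-2,  1, 0]
  [ 0, -2, 0]
  [ 0,  0, 4]
(up to reordering of blocks).

Per-block formulas:
  For a 2×2 Jordan block J_2(-2): exp(t · J_2(-2)) = e^(-2t)·(I + t·N), where N is the 2×2 nilpotent shift.
  For a 1×1 block at λ = 4: exp(t · [4]) = [e^(4t)].

After assembling e^{tJ} and conjugating by P, we get:

e^{tA} =
  [t*exp(-2*t) + exp(-2*t), 0, -t*exp(-2*t)]
  [t*exp(-2*t) - exp(4*t) + exp(-2*t), exp(4*t), -t*exp(-2*t)]
  [t*exp(-2*t), 0, -t*exp(-2*t) + exp(-2*t)]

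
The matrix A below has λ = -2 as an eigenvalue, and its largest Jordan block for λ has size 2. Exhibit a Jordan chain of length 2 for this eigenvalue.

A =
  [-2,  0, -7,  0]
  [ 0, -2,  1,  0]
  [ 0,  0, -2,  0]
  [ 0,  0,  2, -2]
A Jordan chain for λ = -2 of length 2:
v_1 = (-7, 1, 0, 2)ᵀ
v_2 = (0, 0, 1, 0)ᵀ

Let N = A − (-2)·I. We want v_2 with N^2 v_2 = 0 but N^1 v_2 ≠ 0; then v_{j-1} := N · v_j for j = 2, …, 2.

Pick v_2 = (0, 0, 1, 0)ᵀ.
Then v_1 = N · v_2 = (-7, 1, 0, 2)ᵀ.

Sanity check: (A − (-2)·I) v_1 = (0, 0, 0, 0)ᵀ = 0. ✓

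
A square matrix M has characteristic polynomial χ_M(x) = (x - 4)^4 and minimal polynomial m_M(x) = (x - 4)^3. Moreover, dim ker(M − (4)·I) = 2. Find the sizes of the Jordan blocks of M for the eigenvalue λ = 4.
Block sizes for λ = 4: [3, 1]

Step 1 — from the characteristic polynomial, algebraic multiplicity of λ = 4 is 4. From dim ker(M − (4)·I) = 2, there are exactly 2 Jordan blocks for λ = 4.
Step 2 — from the minimal polynomial, the factor (x − 4)^3 tells us the largest block for λ = 4 has size 3.
Step 3 — with total size 4, 2 blocks, and largest block 3, the block sizes (in nonincreasing order) are [3, 1].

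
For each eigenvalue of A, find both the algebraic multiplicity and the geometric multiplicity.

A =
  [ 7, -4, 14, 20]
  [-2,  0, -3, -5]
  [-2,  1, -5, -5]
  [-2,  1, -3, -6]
λ = -1: alg = 4, geom = 2

Step 1 — factor the characteristic polynomial to read off the algebraic multiplicities:
  χ_A(x) = (x + 1)^4

Step 2 — compute geometric multiplicities via the rank-nullity identity g(λ) = n − rank(A − λI):
  rank(A − (-1)·I) = 2, so dim ker(A − (-1)·I) = n − 2 = 2

Summary:
  λ = -1: algebraic multiplicity = 4, geometric multiplicity = 2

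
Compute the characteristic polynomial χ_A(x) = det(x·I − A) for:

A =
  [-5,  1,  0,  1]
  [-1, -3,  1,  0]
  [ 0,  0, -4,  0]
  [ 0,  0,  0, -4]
x^4 + 16*x^3 + 96*x^2 + 256*x + 256

Expanding det(x·I − A) (e.g. by cofactor expansion or by noting that A is similar to its Jordan form J, which has the same characteristic polynomial as A) gives
  χ_A(x) = x^4 + 16*x^3 + 96*x^2 + 256*x + 256
which factors as (x + 4)^4. The eigenvalues (with algebraic multiplicities) are λ = -4 with multiplicity 4.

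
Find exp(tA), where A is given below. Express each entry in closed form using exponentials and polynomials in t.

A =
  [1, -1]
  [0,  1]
e^{tA} =
  [exp(t), -t*exp(t)]
  [0, exp(t)]

Strategy: write A = P · J · P⁻¹ where J is a Jordan canonical form, so e^{tA} = P · e^{tJ} · P⁻¹, and e^{tJ} can be computed block-by-block.

A has Jordan form
J =
  [1, 1]
  [0, 1]
(up to reordering of blocks).

Per-block formulas:
  For a 2×2 Jordan block J_2(1): exp(t · J_2(1)) = e^(1t)·(I + t·N), where N is the 2×2 nilpotent shift.

After assembling e^{tJ} and conjugating by P, we get:

e^{tA} =
  [exp(t), -t*exp(t)]
  [0, exp(t)]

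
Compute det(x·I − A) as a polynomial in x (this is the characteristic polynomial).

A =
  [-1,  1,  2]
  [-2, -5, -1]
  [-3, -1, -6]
x^3 + 12*x^2 + 48*x + 64

Expanding det(x·I − A) (e.g. by cofactor expansion or by noting that A is similar to its Jordan form J, which has the same characteristic polynomial as A) gives
  χ_A(x) = x^3 + 12*x^2 + 48*x + 64
which factors as (x + 4)^3. The eigenvalues (with algebraic multiplicities) are λ = -4 with multiplicity 3.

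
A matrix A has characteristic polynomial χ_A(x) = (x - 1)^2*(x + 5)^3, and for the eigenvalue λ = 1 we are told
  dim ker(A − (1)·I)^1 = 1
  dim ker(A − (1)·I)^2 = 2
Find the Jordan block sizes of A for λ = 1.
Block sizes for λ = 1: [2]

From the dimensions of kernels of powers, the number of Jordan blocks of size at least j is d_j − d_{j−1} where d_j = dim ker(N^j) (with d_0 = 0). Computing the differences gives [1, 1].
The number of blocks of size exactly k is (#blocks of size ≥ k) − (#blocks of size ≥ k + 1), so the partition is: 1 block(s) of size 2.
In nonincreasing order the block sizes are [2].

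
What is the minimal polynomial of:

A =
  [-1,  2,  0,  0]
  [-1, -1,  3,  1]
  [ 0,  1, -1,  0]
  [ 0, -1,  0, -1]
x^3 + 3*x^2 + 3*x + 1

The characteristic polynomial is χ_A(x) = (x + 1)^4, so the eigenvalues are known. The minimal polynomial is
  m_A(x) = Π_λ (x − λ)^{k_λ}
where k_λ is the size of the *largest* Jordan block for λ (equivalently, the smallest k with (A − λI)^k v = 0 for every generalised eigenvector v of λ).

  λ = -1: largest Jordan block has size 3, contributing (x + 1)^3

So m_A(x) = (x + 1)^3 = x^3 + 3*x^2 + 3*x + 1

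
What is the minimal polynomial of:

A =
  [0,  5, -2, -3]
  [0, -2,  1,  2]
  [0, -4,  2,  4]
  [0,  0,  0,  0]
x^3

The characteristic polynomial is χ_A(x) = x^4, so the eigenvalues are known. The minimal polynomial is
  m_A(x) = Π_λ (x − λ)^{k_λ}
where k_λ is the size of the *largest* Jordan block for λ (equivalently, the smallest k with (A − λI)^k v = 0 for every generalised eigenvector v of λ).

  λ = 0: largest Jordan block has size 3, contributing (x − 0)^3

So m_A(x) = x^3 = x^3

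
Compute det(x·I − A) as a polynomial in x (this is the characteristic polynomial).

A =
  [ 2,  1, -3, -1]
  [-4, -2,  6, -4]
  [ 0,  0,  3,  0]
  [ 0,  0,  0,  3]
x^4 - 6*x^3 + 9*x^2

Expanding det(x·I − A) (e.g. by cofactor expansion or by noting that A is similar to its Jordan form J, which has the same characteristic polynomial as A) gives
  χ_A(x) = x^4 - 6*x^3 + 9*x^2
which factors as x^2*(x - 3)^2. The eigenvalues (with algebraic multiplicities) are λ = 0 with multiplicity 2, λ = 3 with multiplicity 2.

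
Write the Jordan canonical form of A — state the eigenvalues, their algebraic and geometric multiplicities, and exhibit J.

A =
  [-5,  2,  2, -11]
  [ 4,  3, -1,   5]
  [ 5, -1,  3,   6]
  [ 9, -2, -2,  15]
J_2(4) ⊕ J_2(4)

The characteristic polynomial is
  det(x·I − A) = x^4 - 16*x^3 + 96*x^2 - 256*x + 256 = (x - 4)^4

Eigenvalues and multiplicities (the geometric multiplicity of λ is n − rank(A − λI), which equals the number of Jordan blocks for λ):
  λ = 4: algebraic multiplicity = 4, geometric multiplicity = 2

Determining the block sizes for each eigenvalue:
  λ = 4: with am = 4 and gm = 2, the partition is not yet determined (e.g. several partitions of 4 into 2 parts exist). Let N = A − (4)·I. Computing rank(N^1) = 2, rank(N^2) = 0; the number of blocks of size ≥ j is rank(N^{j−1}) − rank(N^j), giving [2, 2]. So we have 2 block(s) of size 2 → block sizes [2, 2]

Assembling the blocks gives a Jordan form
J =
  [4, 1, 0, 0]
  [0, 4, 0, 0]
  [0, 0, 4, 1]
  [0, 0, 0, 4]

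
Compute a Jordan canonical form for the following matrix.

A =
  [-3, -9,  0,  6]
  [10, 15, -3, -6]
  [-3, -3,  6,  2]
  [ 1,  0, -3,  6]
J_3(6) ⊕ J_1(6)

The characteristic polynomial is
  det(x·I − A) = x^4 - 24*x^3 + 216*x^2 - 864*x + 1296 = (x - 6)^4

Eigenvalues and multiplicities (the geometric multiplicity of λ is n − rank(A − λI), which equals the number of Jordan blocks for λ):
  λ = 6: algebraic multiplicity = 4, geometric multiplicity = 2

Determining the block sizes for each eigenvalue:
  λ = 6: with am = 4 and gm = 2, the partition is not yet determined (e.g. several partitions of 4 into 2 parts exist). Let N = A − (6)·I. Computing rank(N^1) = 2, rank(N^2) = 1, rank(N^3) = 0; the number of blocks of size ≥ j is rank(N^{j−1}) − rank(N^j), giving [2, 1, 1]. So we have 1 block(s) of size 3, 1 block(s) of size 1 → block sizes [3, 1]

Assembling the blocks gives a Jordan form
J =
  [6, 1, 0, 0]
  [0, 6, 1, 0]
  [0, 0, 6, 0]
  [0, 0, 0, 6]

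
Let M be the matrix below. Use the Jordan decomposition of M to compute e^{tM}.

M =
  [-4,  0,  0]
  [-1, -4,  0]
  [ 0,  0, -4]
e^{tM} =
  [exp(-4*t), 0, 0]
  [-t*exp(-4*t), exp(-4*t), 0]
  [0, 0, exp(-4*t)]

Strategy: write M = P · J · P⁻¹ where J is a Jordan canonical form, so e^{tM} = P · e^{tJ} · P⁻¹, and e^{tJ} can be computed block-by-block.

M has Jordan form
J =
  [-4,  1,  0]
  [ 0, -4,  0]
  [ 0,  0, -4]
(up to reordering of blocks).

Per-block formulas:
  For a 2×2 Jordan block J_2(-4): exp(t · J_2(-4)) = e^(-4t)·(I + t·N), where N is the 2×2 nilpotent shift.
  For a 1×1 block at λ = -4: exp(t · [-4]) = [e^(-4t)].

After assembling e^{tJ} and conjugating by P, we get:

e^{tM} =
  [exp(-4*t), 0, 0]
  [-t*exp(-4*t), exp(-4*t), 0]
  [0, 0, exp(-4*t)]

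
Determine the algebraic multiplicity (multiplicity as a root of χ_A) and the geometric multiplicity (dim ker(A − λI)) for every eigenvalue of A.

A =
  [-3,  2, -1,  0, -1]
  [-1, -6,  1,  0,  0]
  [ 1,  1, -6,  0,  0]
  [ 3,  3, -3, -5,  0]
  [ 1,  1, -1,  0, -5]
λ = -5: alg = 5, geom = 3

Step 1 — factor the characteristic polynomial to read off the algebraic multiplicities:
  χ_A(x) = (x + 5)^5

Step 2 — compute geometric multiplicities via the rank-nullity identity g(λ) = n − rank(A − λI):
  rank(A − (-5)·I) = 2, so dim ker(A − (-5)·I) = n − 2 = 3

Summary:
  λ = -5: algebraic multiplicity = 5, geometric multiplicity = 3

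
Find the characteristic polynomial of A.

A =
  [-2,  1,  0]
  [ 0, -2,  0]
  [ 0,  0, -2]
x^3 + 6*x^2 + 12*x + 8

Expanding det(x·I − A) (e.g. by cofactor expansion or by noting that A is similar to its Jordan form J, which has the same characteristic polynomial as A) gives
  χ_A(x) = x^3 + 6*x^2 + 12*x + 8
which factors as (x + 2)^3. The eigenvalues (with algebraic multiplicities) are λ = -2 with multiplicity 3.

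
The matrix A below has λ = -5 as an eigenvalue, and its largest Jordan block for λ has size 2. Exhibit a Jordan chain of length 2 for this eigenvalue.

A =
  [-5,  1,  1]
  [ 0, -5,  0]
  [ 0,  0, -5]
A Jordan chain for λ = -5 of length 2:
v_1 = (1, 0, 0)ᵀ
v_2 = (0, 1, 0)ᵀ

Let N = A − (-5)·I. We want v_2 with N^2 v_2 = 0 but N^1 v_2 ≠ 0; then v_{j-1} := N · v_j for j = 2, …, 2.

Pick v_2 = (0, 1, 0)ᵀ.
Then v_1 = N · v_2 = (1, 0, 0)ᵀ.

Sanity check: (A − (-5)·I) v_1 = (0, 0, 0)ᵀ = 0. ✓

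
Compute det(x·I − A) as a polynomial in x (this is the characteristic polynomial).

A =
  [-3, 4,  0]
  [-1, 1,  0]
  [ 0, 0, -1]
x^3 + 3*x^2 + 3*x + 1

Expanding det(x·I − A) (e.g. by cofactor expansion or by noting that A is similar to its Jordan form J, which has the same characteristic polynomial as A) gives
  χ_A(x) = x^3 + 3*x^2 + 3*x + 1
which factors as (x + 1)^3. The eigenvalues (with algebraic multiplicities) are λ = -1 with multiplicity 3.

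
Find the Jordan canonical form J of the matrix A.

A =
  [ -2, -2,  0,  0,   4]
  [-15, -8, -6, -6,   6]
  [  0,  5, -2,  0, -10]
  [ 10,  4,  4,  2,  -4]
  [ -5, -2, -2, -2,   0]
J_3(-2) ⊕ J_1(-2) ⊕ J_1(-2)

The characteristic polynomial is
  det(x·I − A) = x^5 + 10*x^4 + 40*x^3 + 80*x^2 + 80*x + 32 = (x + 2)^5

Eigenvalues and multiplicities (the geometric multiplicity of λ is n − rank(A − λI), which equals the number of Jordan blocks for λ):
  λ = -2: algebraic multiplicity = 5, geometric multiplicity = 3

Determining the block sizes for each eigenvalue:
  λ = -2: with am = 5 and gm = 3, the partition is not yet determined (e.g. several partitions of 5 into 3 parts exist). Let N = A − (-2)·I. Computing rank(N^1) = 2, rank(N^2) = 1, rank(N^3) = 0; the number of blocks of size ≥ j is rank(N^{j−1}) − rank(N^j), giving [3, 1, 1]. So we have 1 block(s) of size 3, 2 block(s) of size 1 → block sizes [3, 1, 1]

Assembling the blocks gives a Jordan form
J =
  [-2,  1,  0,  0,  0]
  [ 0, -2,  1,  0,  0]
  [ 0,  0, -2,  0,  0]
  [ 0,  0,  0, -2,  0]
  [ 0,  0,  0,  0, -2]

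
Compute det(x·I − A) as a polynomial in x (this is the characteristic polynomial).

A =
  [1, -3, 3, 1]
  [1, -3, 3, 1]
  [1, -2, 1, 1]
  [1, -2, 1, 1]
x^4

Expanding det(x·I − A) (e.g. by cofactor expansion or by noting that A is similar to its Jordan form J, which has the same characteristic polynomial as A) gives
  χ_A(x) = x^4
which factors as x^4. The eigenvalues (with algebraic multiplicities) are λ = 0 with multiplicity 4.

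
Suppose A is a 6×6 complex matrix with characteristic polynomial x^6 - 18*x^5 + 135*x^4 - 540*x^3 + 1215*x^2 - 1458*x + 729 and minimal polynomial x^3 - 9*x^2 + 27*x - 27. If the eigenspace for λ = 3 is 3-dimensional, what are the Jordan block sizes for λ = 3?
Block sizes for λ = 3: [3, 2, 1]

Step 1 — from the characteristic polynomial, algebraic multiplicity of λ = 3 is 6. From dim ker(A − (3)·I) = 3, there are exactly 3 Jordan blocks for λ = 3.
Step 2 — from the minimal polynomial, the factor (x − 3)^3 tells us the largest block for λ = 3 has size 3.
Step 3 — with total size 6, 3 blocks, and largest block 3, the block sizes (in nonincreasing order) are [3, 2, 1].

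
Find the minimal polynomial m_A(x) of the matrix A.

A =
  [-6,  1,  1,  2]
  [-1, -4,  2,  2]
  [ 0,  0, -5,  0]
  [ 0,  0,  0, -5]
x^3 + 15*x^2 + 75*x + 125

The characteristic polynomial is χ_A(x) = (x + 5)^4, so the eigenvalues are known. The minimal polynomial is
  m_A(x) = Π_λ (x − λ)^{k_λ}
where k_λ is the size of the *largest* Jordan block for λ (equivalently, the smallest k with (A − λI)^k v = 0 for every generalised eigenvector v of λ).

  λ = -5: largest Jordan block has size 3, contributing (x + 5)^3

So m_A(x) = (x + 5)^3 = x^3 + 15*x^2 + 75*x + 125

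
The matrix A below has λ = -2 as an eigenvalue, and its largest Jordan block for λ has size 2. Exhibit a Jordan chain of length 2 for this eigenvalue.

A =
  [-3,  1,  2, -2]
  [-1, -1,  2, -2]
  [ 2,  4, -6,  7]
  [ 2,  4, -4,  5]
A Jordan chain for λ = -2 of length 2:
v_1 = (-1, -1, 2, 2)ᵀ
v_2 = (1, 0, 0, 0)ᵀ

Let N = A − (-2)·I. We want v_2 with N^2 v_2 = 0 but N^1 v_2 ≠ 0; then v_{j-1} := N · v_j for j = 2, …, 2.

Pick v_2 = (1, 0, 0, 0)ᵀ.
Then v_1 = N · v_2 = (-1, -1, 2, 2)ᵀ.

Sanity check: (A − (-2)·I) v_1 = (0, 0, 0, 0)ᵀ = 0. ✓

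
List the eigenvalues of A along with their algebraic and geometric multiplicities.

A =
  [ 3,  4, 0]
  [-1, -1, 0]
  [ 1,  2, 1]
λ = 1: alg = 3, geom = 2

Step 1 — factor the characteristic polynomial to read off the algebraic multiplicities:
  χ_A(x) = (x - 1)^3

Step 2 — compute geometric multiplicities via the rank-nullity identity g(λ) = n − rank(A − λI):
  rank(A − (1)·I) = 1, so dim ker(A − (1)·I) = n − 1 = 2

Summary:
  λ = 1: algebraic multiplicity = 3, geometric multiplicity = 2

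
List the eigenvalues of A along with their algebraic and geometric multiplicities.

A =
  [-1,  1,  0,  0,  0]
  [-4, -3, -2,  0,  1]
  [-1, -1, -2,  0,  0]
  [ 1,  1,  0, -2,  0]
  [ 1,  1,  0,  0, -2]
λ = -2: alg = 5, geom = 3

Step 1 — factor the characteristic polynomial to read off the algebraic multiplicities:
  χ_A(x) = (x + 2)^5

Step 2 — compute geometric multiplicities via the rank-nullity identity g(λ) = n − rank(A − λI):
  rank(A − (-2)·I) = 2, so dim ker(A − (-2)·I) = n − 2 = 3

Summary:
  λ = -2: algebraic multiplicity = 5, geometric multiplicity = 3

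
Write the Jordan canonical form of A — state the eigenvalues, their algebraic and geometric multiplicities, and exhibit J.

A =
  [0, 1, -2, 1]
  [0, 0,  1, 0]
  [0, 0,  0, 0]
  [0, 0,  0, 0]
J_3(0) ⊕ J_1(0)

The characteristic polynomial is
  det(x·I − A) = x^4

Eigenvalues and multiplicities (the geometric multiplicity of λ is n − rank(A − λI), which equals the number of Jordan blocks for λ):
  λ = 0: algebraic multiplicity = 4, geometric multiplicity = 2

Determining the block sizes for each eigenvalue:
  λ = 0: with am = 4 and gm = 2, the partition is not yet determined (e.g. several partitions of 4 into 2 parts exist). Let N = A − (0)·I. Computing rank(N^1) = 2, rank(N^2) = 1, rank(N^3) = 0; the number of blocks of size ≥ j is rank(N^{j−1}) − rank(N^j), giving [2, 1, 1]. So we have 1 block(s) of size 3, 1 block(s) of size 1 → block sizes [3, 1]

Assembling the blocks gives a Jordan form
J =
  [0, 1, 0, 0]
  [0, 0, 1, 0]
  [0, 0, 0, 0]
  [0, 0, 0, 0]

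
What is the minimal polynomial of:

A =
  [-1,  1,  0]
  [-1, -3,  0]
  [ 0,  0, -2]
x^2 + 4*x + 4

The characteristic polynomial is χ_A(x) = (x + 2)^3, so the eigenvalues are known. The minimal polynomial is
  m_A(x) = Π_λ (x − λ)^{k_λ}
where k_λ is the size of the *largest* Jordan block for λ (equivalently, the smallest k with (A − λI)^k v = 0 for every generalised eigenvector v of λ).

  λ = -2: largest Jordan block has size 2, contributing (x + 2)^2

So m_A(x) = (x + 2)^2 = x^2 + 4*x + 4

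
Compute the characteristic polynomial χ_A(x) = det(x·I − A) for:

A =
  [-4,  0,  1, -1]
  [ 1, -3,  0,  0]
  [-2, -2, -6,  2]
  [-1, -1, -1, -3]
x^4 + 16*x^3 + 96*x^2 + 256*x + 256

Expanding det(x·I − A) (e.g. by cofactor expansion or by noting that A is similar to its Jordan form J, which has the same characteristic polynomial as A) gives
  χ_A(x) = x^4 + 16*x^3 + 96*x^2 + 256*x + 256
which factors as (x + 4)^4. The eigenvalues (with algebraic multiplicities) are λ = -4 with multiplicity 4.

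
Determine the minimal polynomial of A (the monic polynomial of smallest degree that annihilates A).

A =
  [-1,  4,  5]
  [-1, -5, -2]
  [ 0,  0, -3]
x^3 + 9*x^2 + 27*x + 27

The characteristic polynomial is χ_A(x) = (x + 3)^3, so the eigenvalues are known. The minimal polynomial is
  m_A(x) = Π_λ (x − λ)^{k_λ}
where k_λ is the size of the *largest* Jordan block for λ (equivalently, the smallest k with (A − λI)^k v = 0 for every generalised eigenvector v of λ).

  λ = -3: largest Jordan block has size 3, contributing (x + 3)^3

So m_A(x) = (x + 3)^3 = x^3 + 9*x^2 + 27*x + 27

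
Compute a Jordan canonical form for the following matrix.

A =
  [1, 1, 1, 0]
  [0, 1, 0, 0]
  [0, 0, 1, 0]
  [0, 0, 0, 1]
J_2(1) ⊕ J_1(1) ⊕ J_1(1)

The characteristic polynomial is
  det(x·I − A) = x^4 - 4*x^3 + 6*x^2 - 4*x + 1 = (x - 1)^4

Eigenvalues and multiplicities (the geometric multiplicity of λ is n − rank(A − λI), which equals the number of Jordan blocks for λ):
  λ = 1: algebraic multiplicity = 4, geometric multiplicity = 3

Determining the block sizes for each eigenvalue:
  λ = 1: 3 blocks summing to 4 forces exactly one block of size 2 and the rest size 1 → block sizes [2, 1, 1]

Assembling the blocks gives a Jordan form
J =
  [1, 1, 0, 0]
  [0, 1, 0, 0]
  [0, 0, 1, 0]
  [0, 0, 0, 1]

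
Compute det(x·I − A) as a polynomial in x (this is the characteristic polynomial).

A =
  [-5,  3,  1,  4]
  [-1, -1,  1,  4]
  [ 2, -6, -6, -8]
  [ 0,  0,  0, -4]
x^4 + 16*x^3 + 96*x^2 + 256*x + 256

Expanding det(x·I − A) (e.g. by cofactor expansion or by noting that A is similar to its Jordan form J, which has the same characteristic polynomial as A) gives
  χ_A(x) = x^4 + 16*x^3 + 96*x^2 + 256*x + 256
which factors as (x + 4)^4. The eigenvalues (with algebraic multiplicities) are λ = -4 with multiplicity 4.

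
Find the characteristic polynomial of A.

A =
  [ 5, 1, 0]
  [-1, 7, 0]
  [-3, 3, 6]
x^3 - 18*x^2 + 108*x - 216

Expanding det(x·I − A) (e.g. by cofactor expansion or by noting that A is similar to its Jordan form J, which has the same characteristic polynomial as A) gives
  χ_A(x) = x^3 - 18*x^2 + 108*x - 216
which factors as (x - 6)^3. The eigenvalues (with algebraic multiplicities) are λ = 6 with multiplicity 3.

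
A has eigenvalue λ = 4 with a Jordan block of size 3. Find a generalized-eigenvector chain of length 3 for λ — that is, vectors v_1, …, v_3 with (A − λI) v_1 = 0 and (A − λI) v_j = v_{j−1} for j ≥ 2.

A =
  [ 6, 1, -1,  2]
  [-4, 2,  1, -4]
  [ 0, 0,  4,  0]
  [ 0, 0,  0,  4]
A Jordan chain for λ = 4 of length 3:
v_1 = (-1, 2, 0, 0)ᵀ
v_2 = (-1, 1, 0, 0)ᵀ
v_3 = (0, 0, 1, 0)ᵀ

Let N = A − (4)·I. We want v_3 with N^3 v_3 = 0 but N^2 v_3 ≠ 0; then v_{j-1} := N · v_j for j = 3, …, 2.

Pick v_3 = (0, 0, 1, 0)ᵀ.
Then v_2 = N · v_3 = (-1, 1, 0, 0)ᵀ.
Then v_1 = N · v_2 = (-1, 2, 0, 0)ᵀ.

Sanity check: (A − (4)·I) v_1 = (0, 0, 0, 0)ᵀ = 0. ✓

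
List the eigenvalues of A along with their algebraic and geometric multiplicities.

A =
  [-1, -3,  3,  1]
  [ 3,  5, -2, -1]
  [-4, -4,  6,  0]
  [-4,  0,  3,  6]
λ = 4: alg = 4, geom = 2

Step 1 — factor the characteristic polynomial to read off the algebraic multiplicities:
  χ_A(x) = (x - 4)^4

Step 2 — compute geometric multiplicities via the rank-nullity identity g(λ) = n − rank(A − λI):
  rank(A − (4)·I) = 2, so dim ker(A − (4)·I) = n − 2 = 2

Summary:
  λ = 4: algebraic multiplicity = 4, geometric multiplicity = 2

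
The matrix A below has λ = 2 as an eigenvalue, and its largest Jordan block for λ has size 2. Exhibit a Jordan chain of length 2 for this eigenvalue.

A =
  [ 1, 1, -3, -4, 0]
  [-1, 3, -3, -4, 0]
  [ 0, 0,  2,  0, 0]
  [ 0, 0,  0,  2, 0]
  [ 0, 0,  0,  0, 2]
A Jordan chain for λ = 2 of length 2:
v_1 = (-1, -1, 0, 0, 0)ᵀ
v_2 = (1, 0, 0, 0, 0)ᵀ

Let N = A − (2)·I. We want v_2 with N^2 v_2 = 0 but N^1 v_2 ≠ 0; then v_{j-1} := N · v_j for j = 2, …, 2.

Pick v_2 = (1, 0, 0, 0, 0)ᵀ.
Then v_1 = N · v_2 = (-1, -1, 0, 0, 0)ᵀ.

Sanity check: (A − (2)·I) v_1 = (0, 0, 0, 0, 0)ᵀ = 0. ✓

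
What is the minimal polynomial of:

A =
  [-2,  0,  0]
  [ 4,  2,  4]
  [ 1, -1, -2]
x^3 + 2*x^2

The characteristic polynomial is χ_A(x) = x^2*(x + 2), so the eigenvalues are known. The minimal polynomial is
  m_A(x) = Π_λ (x − λ)^{k_λ}
where k_λ is the size of the *largest* Jordan block for λ (equivalently, the smallest k with (A − λI)^k v = 0 for every generalised eigenvector v of λ).

  λ = -2: largest Jordan block has size 1, contributing (x + 2)
  λ = 0: largest Jordan block has size 2, contributing (x − 0)^2

So m_A(x) = x^2*(x + 2) = x^3 + 2*x^2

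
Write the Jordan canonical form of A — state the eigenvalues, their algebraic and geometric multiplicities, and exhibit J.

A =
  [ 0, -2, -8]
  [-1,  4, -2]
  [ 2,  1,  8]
J_3(4)

The characteristic polynomial is
  det(x·I − A) = x^3 - 12*x^2 + 48*x - 64 = (x - 4)^3

Eigenvalues and multiplicities (the geometric multiplicity of λ is n − rank(A − λI), which equals the number of Jordan blocks for λ):
  λ = 4: algebraic multiplicity = 3, geometric multiplicity = 1

Determining the block sizes for each eigenvalue:
  λ = 4: one block (gm = 1), so the single block has size am = 3 → block sizes [3]

Assembling the blocks gives a Jordan form
J =
  [4, 1, 0]
  [0, 4, 1]
  [0, 0, 4]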